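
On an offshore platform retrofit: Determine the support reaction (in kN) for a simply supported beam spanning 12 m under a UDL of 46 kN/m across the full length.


Total load = w * L = 46 * 12 = 552 kN
By symmetry, each reaction R = total / 2 = 552 / 2 = 276.0 kN

276.0 kN


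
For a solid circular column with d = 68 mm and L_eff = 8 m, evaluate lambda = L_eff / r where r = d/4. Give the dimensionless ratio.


Radius of gyration r = d / 4 = 68 / 4 = 17.0 mm
L_eff = 8000.0 mm
Slenderness ratio = L / r = 8000.0 / 17.0 = 470.59 (dimensionless)

470.59 (dimensionless)


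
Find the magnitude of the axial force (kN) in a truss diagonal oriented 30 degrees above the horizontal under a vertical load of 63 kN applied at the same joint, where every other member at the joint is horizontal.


At the joint, only the diagonal has a vertical component, so vertical equilibrium gives:
F * sin(30) = 63
F = 63 / sin(30)
= 63 / 0.5
= 126.0 kN

126.0 kN


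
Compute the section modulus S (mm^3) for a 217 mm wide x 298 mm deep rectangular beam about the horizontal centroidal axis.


S = b * h^2 / 6
= 217 * 298^2 / 6
= 217 * 88804 / 6
= 3211744.67 mm^3

3211744.67 mm^3


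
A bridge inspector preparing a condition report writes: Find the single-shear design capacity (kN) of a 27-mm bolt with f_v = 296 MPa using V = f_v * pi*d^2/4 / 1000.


A = pi * d^2 / 4 = pi * 27^2 / 4 = 572.5553 mm^2
V = f_v * A / 1000 = 296 * 572.5553 / 1000
= 169.4764 kN

169.4764 kN


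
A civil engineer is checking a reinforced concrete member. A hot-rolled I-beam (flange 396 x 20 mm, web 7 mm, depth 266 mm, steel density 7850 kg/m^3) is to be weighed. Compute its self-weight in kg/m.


A_flanges = 2 * 396 * 20 = 15840 mm^2
A_web = (266 - 2 * 20) * 7 = 1582 mm^2
A_total = 15840 + 1582 = 17422 mm^2 = 0.017422 m^2
Weight = rho * A = 7850 * 0.017422 = 136.7627 kg/m

136.7627 kg/m


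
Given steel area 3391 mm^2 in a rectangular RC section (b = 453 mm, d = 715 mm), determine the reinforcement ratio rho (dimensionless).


rho = As / (b * d)
= 3391 / (453 * 715)
= 3391 / 323895
= 0.010469 (dimensionless)

0.010469 (dimensionless)


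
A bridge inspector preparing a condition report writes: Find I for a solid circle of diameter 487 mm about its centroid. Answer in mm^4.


r = d / 2 = 487 / 2 = 243.5 mm
I = pi * r^4 / 4 = pi * 243.5^4 / 4
= 2761122936.06 mm^4

2761122936.06 mm^4


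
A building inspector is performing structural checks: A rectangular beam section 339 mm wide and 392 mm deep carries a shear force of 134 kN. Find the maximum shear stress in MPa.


A = b * h = 339 * 392 = 132888 mm^2
V = 134 kN = 134000.0 N
tau_max = 1.5 * V / A = 1.5 * 134000.0 / 132888
= 1.5126 MPa

1.5126 MPa


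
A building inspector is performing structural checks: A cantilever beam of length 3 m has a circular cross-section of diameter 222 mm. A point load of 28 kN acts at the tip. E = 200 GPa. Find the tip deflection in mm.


I = pi * d^4 / 64 = pi * 222^4 / 64 = 119228971.19 mm^4
L = 3000.0 mm, P = 28000.0 N, E = 200000.0 MPa
delta = P * L^3 / (3 * E * I)
= 28000.0 * 3000.0^3 / (3 * 200000.0 * 119228971.19)
= 10.5679 mm

10.5679 mm


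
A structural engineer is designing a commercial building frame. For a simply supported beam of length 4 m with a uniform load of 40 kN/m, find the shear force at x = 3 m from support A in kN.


R_A = w * L / 2 = 40 * 4 / 2 = 80.0 kN
V(x) = R_A - w * x = 80.0 - 40 * 3
= -40.0 kN

-40.0 kN


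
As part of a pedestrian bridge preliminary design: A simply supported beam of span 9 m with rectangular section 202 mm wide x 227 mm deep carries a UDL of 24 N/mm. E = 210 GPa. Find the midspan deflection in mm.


I = 202 * 227^3 / 12 = 196900897.17 mm^4
L = 9000.0 mm, w = 24 N/mm, E = 210000.0 MPa
delta = 5 * w * L^4 / (384 * E * I)
= 5 * 24 * 9000.0^4 / (384 * 210000.0 * 196900897.17)
= 49.5853 mm

49.5853 mm


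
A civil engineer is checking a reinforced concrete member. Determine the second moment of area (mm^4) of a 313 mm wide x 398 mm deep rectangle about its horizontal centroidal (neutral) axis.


I = b * h^3 / 12
= 313 * 398^3 / 12
= 313 * 63044792 / 12
= 1644418324.67 mm^4

1644418324.67 mm^4


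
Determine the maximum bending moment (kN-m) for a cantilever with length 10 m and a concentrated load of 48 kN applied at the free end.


For a cantilever with a point load at the free end:
M_max = P * L = 48 * 10 = 480 kN-m

480 kN-m


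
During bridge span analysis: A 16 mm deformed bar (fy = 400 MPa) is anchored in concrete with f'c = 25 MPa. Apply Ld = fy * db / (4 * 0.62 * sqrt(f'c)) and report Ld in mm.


Ld = (fy * db) / (4 * 0.62 * sqrt(f'c))
= (400 * 16) / (4 * 0.62 * sqrt(25))
= 6400 / 12.4
= 516.13 mm

516.13 mm


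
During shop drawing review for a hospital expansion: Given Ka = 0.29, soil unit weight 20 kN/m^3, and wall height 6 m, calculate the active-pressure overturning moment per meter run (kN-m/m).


Pa = 0.5 * Ka * gamma * H^2
= 0.5 * 0.29 * 20 * 6^2
= 104.4 kN/m
Arm = H / 3 = 6 / 3 = 2.0 m
Mo = Pa * arm = Pa * H / 3 = 104.4 * 6 / 3 = 208.8 kN-m/m

208.8 kN-m/m


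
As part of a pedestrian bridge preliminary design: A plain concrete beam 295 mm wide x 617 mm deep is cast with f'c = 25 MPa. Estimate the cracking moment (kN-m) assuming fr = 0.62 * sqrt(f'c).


fr = 0.62 * sqrt(25) = 0.62 * 5.0 = 3.1 MPa
I = 295 * 617^3 / 12 = 5774259027.92 mm^4
y_t = 308.5 mm
M_cr = fr * I / y_t = 3.1 * 5774259027.92 / 308.5 N-mm
= 58.0233 kN-m

58.0233 kN-m


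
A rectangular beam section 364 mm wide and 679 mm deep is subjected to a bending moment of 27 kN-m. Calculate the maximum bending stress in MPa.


I = b * h^3 / 12 = 364 * 679^3 / 12 = 9495754116.33 mm^4
y = h / 2 = 679 / 2 = 339.5 mm
M = 27 kN-m = 27000000.0 N-mm
sigma = M * y / I = 27000000.0 * 339.5 / 9495754116.33
= 0.97 MPa

0.97 MPa


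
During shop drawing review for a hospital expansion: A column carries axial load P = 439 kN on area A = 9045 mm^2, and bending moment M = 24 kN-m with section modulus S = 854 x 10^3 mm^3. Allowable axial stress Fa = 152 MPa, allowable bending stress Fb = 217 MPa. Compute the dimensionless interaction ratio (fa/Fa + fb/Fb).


f_a = P / A = 439000.0 / 9045 = 48.5351 MPa
f_b = M / S = 24000000.0 / 854000.0 = 28.103 MPa
Ratio = f_a / Fa + f_b / Fb
= 48.5351 / 152 + 28.103 / 217
= 0.4488 (dimensionless)

0.4488 (dimensionless)


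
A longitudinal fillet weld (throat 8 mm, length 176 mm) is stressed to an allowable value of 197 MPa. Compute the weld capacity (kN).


Strength = throat * length * allowable stress
= 8 * 176 * 197 N
= 277376 N
= 277.38 kN

277.38 kN


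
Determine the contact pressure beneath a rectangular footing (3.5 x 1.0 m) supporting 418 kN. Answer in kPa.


A = 3.5 * 1.0 = 3.5 m^2
q = P / A = 418 / 3.5
= 119.4286 kPa

119.4286 kPa


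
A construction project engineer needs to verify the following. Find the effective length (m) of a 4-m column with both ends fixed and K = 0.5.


L_eff = K * L
= 0.5 * 4
= 2.0 m

2.0 m


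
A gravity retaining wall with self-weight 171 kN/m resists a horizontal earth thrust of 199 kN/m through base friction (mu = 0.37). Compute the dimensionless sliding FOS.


Resisting force = mu * W = 0.37 * 171 = 63.27 kN/m
FOS = Resisting / Driving = 63.27 / 199
= 0.3179 (dimensionless)

0.3179 (dimensionless)


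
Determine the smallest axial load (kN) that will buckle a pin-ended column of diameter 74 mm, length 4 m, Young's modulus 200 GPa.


I = pi * d^4 / 64 = 1471962.61 mm^4
L = 4000.0 mm
P_cr = pi^2 * E * I / L^2
= 9.8696 * 200000.0 * 1471962.61 / 4000.0^2
= 181596.11 N = 181.5961 kN

181.5961 kN


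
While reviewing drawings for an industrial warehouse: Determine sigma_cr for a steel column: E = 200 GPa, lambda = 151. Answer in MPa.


sigma_cr = pi^2 * E / lambda^2
= 9.8696 * 200000.0 / 151^2
= 9.8696 * 200000.0 / 22801
= 86.5717 MPa

86.5717 MPa


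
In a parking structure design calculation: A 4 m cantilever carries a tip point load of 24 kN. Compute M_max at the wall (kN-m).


For a cantilever with a point load at the free end:
M_max = P * L = 24 * 4 = 96 kN-m

96 kN-m


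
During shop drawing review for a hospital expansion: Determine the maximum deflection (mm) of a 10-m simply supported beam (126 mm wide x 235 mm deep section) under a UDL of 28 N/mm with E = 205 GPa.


I = 126 * 235^3 / 12 = 136267687.5 mm^4
L = 10000.0 mm, w = 28 N/mm, E = 205000.0 MPa
delta = 5 * w * L^4 / (384 * E * I)
= 5 * 28 * 10000.0^4 / (384 * 205000.0 * 136267687.5)
= 130.5119 mm

130.5119 mm


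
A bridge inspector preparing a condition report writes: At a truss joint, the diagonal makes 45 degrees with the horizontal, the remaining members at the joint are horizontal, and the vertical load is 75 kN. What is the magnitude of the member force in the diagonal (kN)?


At the joint, only the diagonal has a vertical component, so vertical equilibrium gives:
F * sin(45) = 75
F = 75 / sin(45)
= 75 / 0.707107
= 106.07 kN

106.07 kN


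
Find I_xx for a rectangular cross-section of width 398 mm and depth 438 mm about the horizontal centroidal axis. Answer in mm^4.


I = b * h^3 / 12
= 398 * 438^3 / 12
= 398 * 84027672 / 12
= 2786917788.0 mm^4

2786917788.0 mm^4


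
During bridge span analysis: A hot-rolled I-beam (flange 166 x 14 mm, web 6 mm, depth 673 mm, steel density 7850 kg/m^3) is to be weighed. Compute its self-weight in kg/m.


A_flanges = 2 * 166 * 14 = 4648 mm^2
A_web = (673 - 2 * 14) * 6 = 3870 mm^2
A_total = 4648 + 3870 = 8518 mm^2 = 0.008518 m^2
Weight = rho * A = 7850 * 0.008518 = 66.8663 kg/m

66.8663 kg/m


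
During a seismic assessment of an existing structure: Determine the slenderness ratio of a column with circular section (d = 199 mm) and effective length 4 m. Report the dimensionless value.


Radius of gyration r = d / 4 = 199 / 4 = 49.75 mm
L_eff = 4000.0 mm
Slenderness ratio = L / r = 4000.0 / 49.75 = 80.4 (dimensionless)

80.4 (dimensionless)


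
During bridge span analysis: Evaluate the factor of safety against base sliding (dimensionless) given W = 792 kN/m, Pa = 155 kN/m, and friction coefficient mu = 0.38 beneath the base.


Resisting force = mu * W = 0.38 * 792 = 300.96 kN/m
FOS = Resisting / Driving = 300.96 / 155
= 1.9417 (dimensionless)

1.9417 (dimensionless)


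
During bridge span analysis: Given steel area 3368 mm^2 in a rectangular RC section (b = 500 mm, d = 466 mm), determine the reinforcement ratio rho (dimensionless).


rho = As / (b * d)
= 3368 / (500 * 466)
= 3368 / 233000
= 0.014455 (dimensionless)

0.014455 (dimensionless)


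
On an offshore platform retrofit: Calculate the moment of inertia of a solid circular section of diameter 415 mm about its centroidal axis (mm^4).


r = d / 2 = 415 / 2 = 207.5 mm
I = pi * r^4 / 4 = pi * 207.5^4 / 4
= 1456003052.79 mm^4

1456003052.79 mm^4


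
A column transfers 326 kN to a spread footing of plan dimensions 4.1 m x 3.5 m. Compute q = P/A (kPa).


A = 4.1 * 3.5 = 14.35 m^2
q = P / A = 326 / 14.35
= 22.7178 kPa

22.7178 kPa


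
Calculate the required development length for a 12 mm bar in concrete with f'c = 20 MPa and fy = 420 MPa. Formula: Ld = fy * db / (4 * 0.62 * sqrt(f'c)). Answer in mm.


Ld = (fy * db) / (4 * 0.62 * sqrt(f'c))
= (420 * 12) / (4 * 0.62 * sqrt(20))
= 5040 / 11.0909
= 454.43 mm

454.43 mm


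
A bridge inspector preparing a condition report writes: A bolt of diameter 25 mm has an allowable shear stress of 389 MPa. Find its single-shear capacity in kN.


A = pi * d^2 / 4 = pi * 25^2 / 4 = 490.8739 mm^2
V = f_v * A / 1000 = 389 * 490.8739 / 1000
= 190.9499 kN

190.9499 kN


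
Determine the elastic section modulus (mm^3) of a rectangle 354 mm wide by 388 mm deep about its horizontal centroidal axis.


S = b * h^2 / 6
= 354 * 388^2 / 6
= 354 * 150544 / 6
= 8882096.0 mm^3

8882096.0 mm^3


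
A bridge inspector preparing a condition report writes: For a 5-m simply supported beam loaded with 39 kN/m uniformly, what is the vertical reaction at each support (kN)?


Total load = w * L = 39 * 5 = 195 kN
By symmetry, each reaction R = total / 2 = 195 / 2 = 97.5 kN

97.5 kN


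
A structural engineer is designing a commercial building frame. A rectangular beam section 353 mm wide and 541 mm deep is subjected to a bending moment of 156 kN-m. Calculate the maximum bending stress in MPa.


I = b * h^3 / 12 = 353 * 541^3 / 12 = 4657847384.42 mm^4
y = h / 2 = 541 / 2 = 270.5 mm
M = 156 kN-m = 156000000.0 N-mm
sigma = M * y / I = 156000000.0 * 270.5 / 4657847384.42
= 9.06 MPa

9.06 MPa


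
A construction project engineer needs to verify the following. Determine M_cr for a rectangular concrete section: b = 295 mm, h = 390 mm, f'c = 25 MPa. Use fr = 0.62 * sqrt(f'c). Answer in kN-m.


fr = 0.62 * sqrt(25) = 0.62 * 5.0 = 3.1 MPa
I = 295 * 390^3 / 12 = 1458258750.0 mm^4
y_t = 195.0 mm
M_cr = fr * I / y_t = 3.1 * 1458258750.0 / 195.0 N-mm
= 23.1826 kN-m

23.1826 kN-m


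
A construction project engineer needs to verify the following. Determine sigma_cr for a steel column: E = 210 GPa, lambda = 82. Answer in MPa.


sigma_cr = pi^2 * E / lambda^2
= 9.8696 * 210000.0 / 82^2
= 9.8696 * 210000.0 / 6724
= 308.2417 MPa

308.2417 MPa


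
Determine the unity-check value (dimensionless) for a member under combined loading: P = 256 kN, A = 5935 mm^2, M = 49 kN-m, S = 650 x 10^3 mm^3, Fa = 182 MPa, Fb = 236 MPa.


f_a = P / A = 256000.0 / 5935 = 43.134 MPa
f_b = M / S = 49000000.0 / 650000.0 = 75.3846 MPa
Ratio = f_a / Fa + f_b / Fb
= 43.134 / 182 + 75.3846 / 236
= 0.5564 (dimensionless)

0.5564 (dimensionless)


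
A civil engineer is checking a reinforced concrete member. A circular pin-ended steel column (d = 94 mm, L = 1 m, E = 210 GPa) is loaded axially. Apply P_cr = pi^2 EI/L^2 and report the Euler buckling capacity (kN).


I = pi * d^4 / 64 = 3832492.5 mm^4
L = 1000.0 mm
P_cr = pi^2 * E * I / L^2
= 9.8696 * 210000.0 * 3832492.5 / 1000.0^2
= 7943288.81 N = 7943.2888 kN

7943.2888 kN


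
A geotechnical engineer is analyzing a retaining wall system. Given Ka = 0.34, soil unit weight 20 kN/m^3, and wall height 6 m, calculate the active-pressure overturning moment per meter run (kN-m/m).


Pa = 0.5 * Ka * gamma * H^2
= 0.5 * 0.34 * 20 * 6^2
= 122.4 kN/m
Arm = H / 3 = 6 / 3 = 2.0 m
Mo = Pa * arm = Pa * H / 3 = 122.4 * 6 / 3 = 244.8 kN-m/m

244.8 kN-m/m


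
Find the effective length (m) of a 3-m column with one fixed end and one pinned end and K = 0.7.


L_eff = K * L
= 0.7 * 3
= 2.1 m

2.1 m


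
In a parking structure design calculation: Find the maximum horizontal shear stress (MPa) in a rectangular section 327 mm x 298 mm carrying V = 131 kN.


A = b * h = 327 * 298 = 97446 mm^2
V = 131 kN = 131000.0 N
tau_max = 1.5 * V / A = 1.5 * 131000.0 / 97446
= 2.0165 MPa

2.0165 MPa


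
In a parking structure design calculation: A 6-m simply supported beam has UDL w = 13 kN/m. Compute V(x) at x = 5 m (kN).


R_A = w * L / 2 = 13 * 6 / 2 = 39.0 kN
V(x) = R_A - w * x = 39.0 - 13 * 5
= -26.0 kN

-26.0 kN


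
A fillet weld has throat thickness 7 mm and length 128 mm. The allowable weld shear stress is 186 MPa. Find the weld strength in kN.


Strength = throat * length * allowable stress
= 7 * 128 * 186 N
= 166656 N
= 166.66 kN

166.66 kN


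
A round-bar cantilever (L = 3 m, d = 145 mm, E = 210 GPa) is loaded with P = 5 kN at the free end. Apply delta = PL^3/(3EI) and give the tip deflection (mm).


I = pi * d^4 / 64 = pi * 145^4 / 64 = 21699109.31 mm^4
L = 3000.0 mm, P = 5000.0 N, E = 210000.0 MPa
delta = P * L^3 / (3 * E * I)
= 5000.0 * 3000.0^3 / (3 * 210000.0 * 21699109.31)
= 9.8753 mm

9.8753 mm


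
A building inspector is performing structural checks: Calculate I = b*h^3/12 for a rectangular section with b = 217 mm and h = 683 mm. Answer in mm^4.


I = b * h^3 / 12
= 217 * 683^3 / 12
= 217 * 318611987 / 12
= 5761566764.92 mm^4

5761566764.92 mm^4


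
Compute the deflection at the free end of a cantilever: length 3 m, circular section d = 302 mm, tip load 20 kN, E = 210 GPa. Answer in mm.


I = pi * d^4 / 64 = pi * 302^4 / 64 = 408317196.2 mm^4
L = 3000.0 mm, P = 20000.0 N, E = 210000.0 MPa
delta = P * L^3 / (3 * E * I)
= 20000.0 * 3000.0^3 / (3 * 210000.0 * 408317196.2)
= 2.0992 mm

2.0992 mm


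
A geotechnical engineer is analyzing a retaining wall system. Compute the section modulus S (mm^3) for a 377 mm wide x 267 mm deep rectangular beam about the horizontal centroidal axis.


S = b * h^2 / 6
= 377 * 267^2 / 6
= 377 * 71289 / 6
= 4479325.5 mm^3

4479325.5 mm^3


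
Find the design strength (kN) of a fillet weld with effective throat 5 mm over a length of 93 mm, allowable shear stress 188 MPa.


Strength = throat * length * allowable stress
= 5 * 93 * 188 N
= 87420 N
= 87.42 kN

87.42 kN


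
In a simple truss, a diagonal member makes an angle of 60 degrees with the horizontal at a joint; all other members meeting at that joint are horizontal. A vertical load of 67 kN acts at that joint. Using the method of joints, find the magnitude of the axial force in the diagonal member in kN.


At the joint, only the diagonal has a vertical component, so vertical equilibrium gives:
F * sin(60) = 67
F = 67 / sin(60)
= 67 / 0.866025
= 77.36 kN

77.36 kN


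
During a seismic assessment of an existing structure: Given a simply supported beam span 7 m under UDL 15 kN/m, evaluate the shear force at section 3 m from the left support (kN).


R_A = w * L / 2 = 15 * 7 / 2 = 52.5 kN
V(x) = R_A - w * x = 52.5 - 15 * 3
= 7.5 kN

7.5 kN


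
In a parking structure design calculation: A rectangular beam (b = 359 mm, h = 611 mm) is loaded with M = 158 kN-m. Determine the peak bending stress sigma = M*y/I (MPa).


I = b * h^3 / 12 = 359 * 611^3 / 12 = 6823965669.08 mm^4
y = h / 2 = 611 / 2 = 305.5 mm
M = 158 kN-m = 158000000.0 N-mm
sigma = M * y / I = 158000000.0 * 305.5 / 6823965669.08
= 7.07 MPa

7.07 MPa


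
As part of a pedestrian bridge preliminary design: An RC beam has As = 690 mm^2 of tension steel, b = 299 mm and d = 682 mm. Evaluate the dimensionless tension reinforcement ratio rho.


rho = As / (b * d)
= 690 / (299 * 682)
= 690 / 203918
= 0.003384 (dimensionless)

0.003384 (dimensionless)


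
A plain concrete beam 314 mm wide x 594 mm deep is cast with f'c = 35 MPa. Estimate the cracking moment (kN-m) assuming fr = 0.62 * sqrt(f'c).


fr = 0.62 * sqrt(35) = 0.62 * 5.9161 = 3.668 MPa
I = 314 * 594^3 / 12 = 5484129948.0 mm^4
y_t = 297.0 mm
M_cr = fr * I / y_t = 3.668 * 5484129948.0 / 297.0 N-mm
= 67.7294 kN-m

67.7294 kN-m


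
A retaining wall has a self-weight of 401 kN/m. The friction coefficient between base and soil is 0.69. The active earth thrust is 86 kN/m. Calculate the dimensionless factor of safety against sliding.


Resisting force = mu * W = 0.69 * 401 = 276.69 kN/m
FOS = Resisting / Driving = 276.69 / 86
= 3.2173 (dimensionless)

3.2173 (dimensionless)


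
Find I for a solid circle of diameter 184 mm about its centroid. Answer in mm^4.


r = d / 2 = 184 / 2 = 92.0 mm
I = pi * r^4 / 4 = pi * 92.0^4 / 4
= 56265371.51 mm^4

56265371.51 mm^4


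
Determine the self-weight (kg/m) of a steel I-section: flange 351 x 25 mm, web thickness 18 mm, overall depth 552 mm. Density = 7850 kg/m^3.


A_flanges = 2 * 351 * 25 = 17550 mm^2
A_web = (552 - 2 * 25) * 18 = 9036 mm^2
A_total = 17550 + 9036 = 26586 mm^2 = 0.026586 m^2
Weight = rho * A = 7850 * 0.026586 = 208.7001 kg/m

208.7001 kg/m


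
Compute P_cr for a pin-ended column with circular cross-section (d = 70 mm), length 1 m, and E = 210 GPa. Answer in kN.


I = pi * d^4 / 64 = 1178588.12 mm^4
L = 1000.0 mm
P_cr = pi^2 * E * I / L^2
= 9.8696 * 210000.0 * 1178588.12 / 1000.0^2
= 2442761.68 N = 2442.7617 kN

2442.7617 kN


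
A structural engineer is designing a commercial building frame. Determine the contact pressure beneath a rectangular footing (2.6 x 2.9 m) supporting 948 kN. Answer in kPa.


A = 2.6 * 2.9 = 7.54 m^2
q = P / A = 948 / 7.54
= 125.7294 kPa

125.7294 kPa


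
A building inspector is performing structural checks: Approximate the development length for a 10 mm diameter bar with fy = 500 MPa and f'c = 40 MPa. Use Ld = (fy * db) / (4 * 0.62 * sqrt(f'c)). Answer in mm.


Ld = (fy * db) / (4 * 0.62 * sqrt(f'c))
= (500 * 10) / (4 * 0.62 * sqrt(40))
= 5000 / 15.6849
= 318.78 mm

318.78 mm


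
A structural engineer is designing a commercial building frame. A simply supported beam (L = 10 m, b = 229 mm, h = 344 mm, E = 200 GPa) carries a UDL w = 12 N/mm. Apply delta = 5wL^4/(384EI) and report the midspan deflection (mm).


I = 229 * 344^3 / 12 = 776836394.67 mm^4
L = 10000.0 mm, w = 12 N/mm, E = 200000.0 MPa
delta = 5 * w * L^4 / (384 * E * I)
= 5 * 12 * 10000.0^4 / (384 * 200000.0 * 776836394.67)
= 10.0568 mm

10.0568 mm


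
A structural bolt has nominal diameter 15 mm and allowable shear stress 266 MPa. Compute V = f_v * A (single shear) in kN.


A = pi * d^2 / 4 = pi * 15^2 / 4 = 176.7146 mm^2
V = f_v * A / 1000 = 266 * 176.7146 / 1000
= 47.0061 kN

47.0061 kN


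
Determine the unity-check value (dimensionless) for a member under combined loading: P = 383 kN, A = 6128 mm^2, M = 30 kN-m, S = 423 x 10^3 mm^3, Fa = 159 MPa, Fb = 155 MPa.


f_a = P / A = 383000.0 / 6128 = 62.5 MPa
f_b = M / S = 30000000.0 / 423000.0 = 70.922 MPa
Ratio = f_a / Fa + f_b / Fb
= 62.5 / 159 + 70.922 / 155
= 0.8506 (dimensionless)

0.8506 (dimensionless)


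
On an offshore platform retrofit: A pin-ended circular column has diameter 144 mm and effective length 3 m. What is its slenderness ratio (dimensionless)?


Radius of gyration r = d / 4 = 144 / 4 = 36.0 mm
L_eff = 3000.0 mm
Slenderness ratio = L / r = 3000.0 / 36.0 = 83.33 (dimensionless)

83.33 (dimensionless)


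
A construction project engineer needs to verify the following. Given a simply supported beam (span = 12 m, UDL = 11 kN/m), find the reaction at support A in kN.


Total load = w * L = 11 * 12 = 132 kN
By symmetry, each reaction R = total / 2 = 132 / 2 = 66.0 kN

66.0 kN


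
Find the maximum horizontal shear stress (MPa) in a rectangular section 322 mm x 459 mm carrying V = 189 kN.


A = b * h = 322 * 459 = 147798 mm^2
V = 189 kN = 189000.0 N
tau_max = 1.5 * V / A = 1.5 * 189000.0 / 147798
= 1.9182 MPa

1.9182 MPa


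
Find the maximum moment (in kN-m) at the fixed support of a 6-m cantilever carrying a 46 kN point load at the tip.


For a cantilever with a point load at the free end:
M_max = P * L = 46 * 6 = 276 kN-m

276 kN-m


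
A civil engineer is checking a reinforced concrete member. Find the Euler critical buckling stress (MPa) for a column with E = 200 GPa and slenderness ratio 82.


sigma_cr = pi^2 * E / lambda^2
= 9.8696 * 200000.0 / 82^2
= 9.8696 * 200000.0 / 6724
= 293.5635 MPa

293.5635 MPa


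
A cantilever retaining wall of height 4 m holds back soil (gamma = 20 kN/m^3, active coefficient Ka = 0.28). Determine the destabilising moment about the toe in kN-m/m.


Pa = 0.5 * Ka * gamma * H^2
= 0.5 * 0.28 * 20 * 4^2
= 44.8 kN/m
Arm = H / 3 = 4 / 3 = 1.3333 m
Mo = Pa * arm = Pa * H / 3 = 44.8 * 4 / 3 = 59.7333 kN-m/m

59.7333 kN-m/m


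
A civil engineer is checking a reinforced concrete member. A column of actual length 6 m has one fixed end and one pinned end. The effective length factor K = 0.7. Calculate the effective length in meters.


L_eff = K * L
= 0.7 * 6
= 4.2 m

4.2 m


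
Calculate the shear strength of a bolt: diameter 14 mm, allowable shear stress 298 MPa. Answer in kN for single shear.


A = pi * d^2 / 4 = pi * 14^2 / 4 = 153.938 mm^2
V = f_v * A / 1000 = 298 * 153.938 / 1000
= 45.8735 kN

45.8735 kN


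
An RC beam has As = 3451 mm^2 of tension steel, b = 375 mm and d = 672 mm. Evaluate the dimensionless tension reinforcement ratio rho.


rho = As / (b * d)
= 3451 / (375 * 672)
= 3451 / 252000
= 0.013694 (dimensionless)

0.013694 (dimensionless)


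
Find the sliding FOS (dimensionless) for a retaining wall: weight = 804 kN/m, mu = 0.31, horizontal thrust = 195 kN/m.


Resisting force = mu * W = 0.31 * 804 = 249.24 kN/m
FOS = Resisting / Driving = 249.24 / 195
= 1.2782 (dimensionless)

1.2782 (dimensionless)


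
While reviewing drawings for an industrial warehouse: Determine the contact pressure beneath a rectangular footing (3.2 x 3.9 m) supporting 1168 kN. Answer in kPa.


A = 3.2 * 3.9 = 12.48 m^2
q = P / A = 1168 / 12.48
= 93.5897 kPa

93.5897 kPa


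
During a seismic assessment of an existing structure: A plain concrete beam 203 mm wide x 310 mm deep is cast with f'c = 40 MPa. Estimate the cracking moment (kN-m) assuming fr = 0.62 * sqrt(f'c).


fr = 0.62 * sqrt(40) = 0.62 * 6.3246 = 3.9212 MPa
I = 203 * 310^3 / 12 = 503964416.67 mm^4
y_t = 155.0 mm
M_cr = fr * I / y_t = 3.9212 * 503964416.67 / 155.0 N-mm
= 12.7494 kN-m

12.7494 kN-m


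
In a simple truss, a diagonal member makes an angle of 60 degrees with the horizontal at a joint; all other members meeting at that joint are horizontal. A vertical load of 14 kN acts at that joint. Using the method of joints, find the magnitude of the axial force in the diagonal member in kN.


At the joint, only the diagonal has a vertical component, so vertical equilibrium gives:
F * sin(60) = 14
F = 14 / sin(60)
= 14 / 0.866025
= 16.17 kN

16.17 kN


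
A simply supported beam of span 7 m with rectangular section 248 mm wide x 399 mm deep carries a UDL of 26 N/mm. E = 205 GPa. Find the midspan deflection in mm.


I = 248 * 399^3 / 12 = 1312771446.0 mm^4
L = 7000.0 mm, w = 26 N/mm, E = 205000.0 MPa
delta = 5 * w * L^4 / (384 * E * I)
= 5 * 26 * 7000.0^4 / (384 * 205000.0 * 1312771446.0)
= 3.0204 mm

3.0204 mm


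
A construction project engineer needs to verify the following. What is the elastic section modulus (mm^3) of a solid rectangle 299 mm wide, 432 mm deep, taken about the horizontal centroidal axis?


S = b * h^2 / 6
= 299 * 432^2 / 6
= 299 * 186624 / 6
= 9300096.0 mm^3

9300096.0 mm^3


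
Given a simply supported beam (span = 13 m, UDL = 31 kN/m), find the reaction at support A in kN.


Total load = w * L = 31 * 13 = 403 kN
By symmetry, each reaction R = total / 2 = 403 / 2 = 201.5 kN

201.5 kN


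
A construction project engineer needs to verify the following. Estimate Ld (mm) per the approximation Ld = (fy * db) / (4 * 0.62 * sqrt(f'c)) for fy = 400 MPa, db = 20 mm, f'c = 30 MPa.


Ld = (fy * db) / (4 * 0.62 * sqrt(f'c))
= (400 * 20) / (4 * 0.62 * sqrt(30))
= 8000 / 13.5835
= 588.95 mm

588.95 mm


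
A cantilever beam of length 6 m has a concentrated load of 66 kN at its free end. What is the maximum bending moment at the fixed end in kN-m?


For a cantilever with a point load at the free end:
M_max = P * L = 66 * 6 = 396 kN-m

396 kN-m


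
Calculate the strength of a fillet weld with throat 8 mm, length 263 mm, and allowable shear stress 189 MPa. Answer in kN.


Strength = throat * length * allowable stress
= 8 * 263 * 189 N
= 397656 N
= 397.66 kN

397.66 kN


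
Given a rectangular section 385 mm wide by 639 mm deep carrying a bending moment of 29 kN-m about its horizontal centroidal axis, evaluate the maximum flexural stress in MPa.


I = b * h^3 / 12 = 385 * 639^3 / 12 = 8371090901.25 mm^4
y = h / 2 = 639 / 2 = 319.5 mm
M = 29 kN-m = 29000000.0 N-mm
sigma = M * y / I = 29000000.0 * 319.5 / 8371090901.25
= 1.11 MPa

1.11 MPa


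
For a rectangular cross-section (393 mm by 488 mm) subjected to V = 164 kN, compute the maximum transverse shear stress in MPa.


A = b * h = 393 * 488 = 191784 mm^2
V = 164 kN = 164000.0 N
tau_max = 1.5 * V / A = 1.5 * 164000.0 / 191784
= 1.2827 MPa

1.2827 MPa


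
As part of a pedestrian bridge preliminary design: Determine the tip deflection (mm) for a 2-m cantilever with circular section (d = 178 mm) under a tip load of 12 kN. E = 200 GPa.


I = pi * d^4 / 64 = pi * 178^4 / 64 = 49277640.85 mm^4
L = 2000.0 mm, P = 12000.0 N, E = 200000.0 MPa
delta = P * L^3 / (3 * E * I)
= 12000.0 * 2000.0^3 / (3 * 200000.0 * 49277640.85)
= 3.2469 mm

3.2469 mm


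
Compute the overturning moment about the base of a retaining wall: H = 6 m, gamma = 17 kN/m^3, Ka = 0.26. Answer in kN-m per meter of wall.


Pa = 0.5 * Ka * gamma * H^2
= 0.5 * 0.26 * 17 * 6^2
= 79.56 kN/m
Arm = H / 3 = 6 / 3 = 2.0 m
Mo = Pa * arm = Pa * H / 3 = 79.56 * 6 / 3 = 159.12 kN-m/m

159.12 kN-m/m


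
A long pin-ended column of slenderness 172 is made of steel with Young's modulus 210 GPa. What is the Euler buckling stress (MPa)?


sigma_cr = pi^2 * E / lambda^2
= 9.8696 * 210000.0 / 172^2
= 9.8696 * 210000.0 / 29584
= 70.0587 MPa

70.0587 MPa


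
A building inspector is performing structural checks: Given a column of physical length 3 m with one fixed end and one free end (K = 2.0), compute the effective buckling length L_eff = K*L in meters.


L_eff = K * L
= 2.0 * 3
= 6.0 m

6.0 m


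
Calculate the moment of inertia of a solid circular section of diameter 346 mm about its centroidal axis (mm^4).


r = d / 2 = 346 / 2 = 173.0 mm
I = pi * r^4 / 4 = pi * 173.0^4 / 4
= 703516510.07 mm^4

703516510.07 mm^4


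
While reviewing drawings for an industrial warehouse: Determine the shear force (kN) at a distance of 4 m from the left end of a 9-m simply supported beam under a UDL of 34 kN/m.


R_A = w * L / 2 = 34 * 9 / 2 = 153.0 kN
V(x) = R_A - w * x = 153.0 - 34 * 4
= 17.0 kN

17.0 kN


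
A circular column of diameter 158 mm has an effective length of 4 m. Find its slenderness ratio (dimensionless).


Radius of gyration r = d / 4 = 158 / 4 = 39.5 mm
L_eff = 4000.0 mm
Slenderness ratio = L / r = 4000.0 / 39.5 = 101.27 (dimensionless)

101.27 (dimensionless)


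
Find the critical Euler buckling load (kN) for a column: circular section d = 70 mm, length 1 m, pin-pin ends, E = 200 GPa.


I = pi * d^4 / 64 = 1178588.12 mm^4
L = 1000.0 mm
P_cr = pi^2 * E * I / L^2
= 9.8696 * 200000.0 * 1178588.12 / 1000.0^2
= 2326439.7 N = 2326.4397 kN

2326.4397 kN


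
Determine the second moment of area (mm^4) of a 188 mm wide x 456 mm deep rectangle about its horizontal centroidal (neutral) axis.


I = b * h^3 / 12
= 188 * 456^3 / 12
= 188 * 94818816 / 12
= 1485494784.0 mm^4

1485494784.0 mm^4


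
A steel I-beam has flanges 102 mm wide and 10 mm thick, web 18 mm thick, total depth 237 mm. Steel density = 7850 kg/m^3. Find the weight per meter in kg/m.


A_flanges = 2 * 102 * 10 = 2040 mm^2
A_web = (237 - 2 * 10) * 18 = 3906 mm^2
A_total = 2040 + 3906 = 5946 mm^2 = 0.005946 m^2
Weight = rho * A = 7850 * 0.005946 = 46.6761 kg/m

46.6761 kg/m


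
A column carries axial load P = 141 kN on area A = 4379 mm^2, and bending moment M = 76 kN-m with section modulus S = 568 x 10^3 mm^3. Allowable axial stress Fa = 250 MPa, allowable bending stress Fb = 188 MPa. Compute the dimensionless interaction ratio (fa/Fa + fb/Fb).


f_a = P / A = 141000.0 / 4379 = 32.1991 MPa
f_b = M / S = 76000000.0 / 568000.0 = 133.8028 MPa
Ratio = f_a / Fa + f_b / Fb
= 32.1991 / 250 + 133.8028 / 188
= 0.8405 (dimensionless)

0.8405 (dimensionless)


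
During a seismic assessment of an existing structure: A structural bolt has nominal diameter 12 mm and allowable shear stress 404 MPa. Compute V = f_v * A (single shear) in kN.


A = pi * d^2 / 4 = pi * 12^2 / 4 = 113.0973 mm^2
V = f_v * A / 1000 = 404 * 113.0973 / 1000
= 45.6913 kN

45.6913 kN


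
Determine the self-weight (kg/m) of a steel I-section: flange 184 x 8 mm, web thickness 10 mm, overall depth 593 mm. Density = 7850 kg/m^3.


A_flanges = 2 * 184 * 8 = 2944 mm^2
A_web = (593 - 2 * 8) * 10 = 5770 mm^2
A_total = 2944 + 5770 = 8714 mm^2 = 0.008714 m^2
Weight = rho * A = 7850 * 0.008714 = 68.4049 kg/m

68.4049 kg/m


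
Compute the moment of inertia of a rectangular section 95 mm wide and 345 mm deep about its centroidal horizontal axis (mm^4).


I = b * h^3 / 12
= 95 * 345^3 / 12
= 95 * 41063625 / 12
= 325087031.25 mm^4

325087031.25 mm^4


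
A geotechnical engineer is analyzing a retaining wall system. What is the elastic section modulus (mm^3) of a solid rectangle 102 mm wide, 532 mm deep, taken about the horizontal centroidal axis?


S = b * h^2 / 6
= 102 * 532^2 / 6
= 102 * 283024 / 6
= 4811408.0 mm^3

4811408.0 mm^3


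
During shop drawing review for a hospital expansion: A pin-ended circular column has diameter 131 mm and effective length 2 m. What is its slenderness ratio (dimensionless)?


Radius of gyration r = d / 4 = 131 / 4 = 32.75 mm
L_eff = 2000.0 mm
Slenderness ratio = L / r = 2000.0 / 32.75 = 61.07 (dimensionless)

61.07 (dimensionless)


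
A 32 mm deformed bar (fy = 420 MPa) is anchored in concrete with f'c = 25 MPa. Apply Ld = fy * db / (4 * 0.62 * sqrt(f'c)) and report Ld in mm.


Ld = (fy * db) / (4 * 0.62 * sqrt(f'c))
= (420 * 32) / (4 * 0.62 * sqrt(25))
= 13440 / 12.4
= 1083.87 mm

1083.87 mm


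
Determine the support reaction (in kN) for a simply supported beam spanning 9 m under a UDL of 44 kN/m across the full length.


Total load = w * L = 44 * 9 = 396 kN
By symmetry, each reaction R = total / 2 = 396 / 2 = 198.0 kN

198.0 kN


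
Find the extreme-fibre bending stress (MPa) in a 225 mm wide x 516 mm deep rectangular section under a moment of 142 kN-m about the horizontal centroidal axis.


I = b * h^3 / 12 = 225 * 516^3 / 12 = 2576026800.0 mm^4
y = h / 2 = 516 / 2 = 258.0 mm
M = 142 kN-m = 142000000.0 N-mm
sigma = M * y / I = 142000000.0 * 258.0 / 2576026800.0
= 14.22 MPa

14.22 MPa


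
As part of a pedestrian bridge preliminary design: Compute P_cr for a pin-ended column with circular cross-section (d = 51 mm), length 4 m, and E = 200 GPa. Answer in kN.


I = pi * d^4 / 64 = 332086.03 mm^4
L = 4000.0 mm
P_cr = pi^2 * E * I / L^2
= 9.8696 * 200000.0 * 332086.03 / 4000.0^2
= 40969.47 N = 40.9695 kN

40.9695 kN


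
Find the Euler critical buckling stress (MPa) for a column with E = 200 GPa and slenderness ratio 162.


sigma_cr = pi^2 * E / lambda^2
= 9.8696 * 200000.0 / 162^2
= 9.8696 * 200000.0 / 26244
= 75.2142 MPa

75.2142 MPa


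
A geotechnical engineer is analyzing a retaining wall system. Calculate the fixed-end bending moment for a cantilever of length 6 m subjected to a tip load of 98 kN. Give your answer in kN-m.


For a cantilever with a point load at the free end:
M_max = P * L = 98 * 6 = 588 kN-m

588 kN-m


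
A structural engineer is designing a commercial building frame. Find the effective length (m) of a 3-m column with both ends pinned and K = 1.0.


L_eff = K * L
= 1.0 * 3
= 3.0 m

3.0 m


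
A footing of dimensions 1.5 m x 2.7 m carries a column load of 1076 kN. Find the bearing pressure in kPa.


A = 1.5 * 2.7 = 4.05 m^2
q = P / A = 1076 / 4.05
= 265.679 kPa

265.679 kPa


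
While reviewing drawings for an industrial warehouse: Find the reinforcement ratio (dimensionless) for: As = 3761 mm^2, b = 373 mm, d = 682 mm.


rho = As / (b * d)
= 3761 / (373 * 682)
= 3761 / 254386
= 0.014785 (dimensionless)

0.014785 (dimensionless)


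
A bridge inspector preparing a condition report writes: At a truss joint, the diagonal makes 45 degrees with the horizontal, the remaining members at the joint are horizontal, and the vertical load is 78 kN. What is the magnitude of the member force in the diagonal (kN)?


At the joint, only the diagonal has a vertical component, so vertical equilibrium gives:
F * sin(45) = 78
F = 78 / sin(45)
= 78 / 0.707107
= 110.31 kN

110.31 kN


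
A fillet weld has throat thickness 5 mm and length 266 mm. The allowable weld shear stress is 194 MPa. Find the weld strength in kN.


Strength = throat * length * allowable stress
= 5 * 266 * 194 N
= 258020 N
= 258.02 kN

258.02 kN


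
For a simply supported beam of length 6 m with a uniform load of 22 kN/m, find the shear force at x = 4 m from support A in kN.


R_A = w * L / 2 = 22 * 6 / 2 = 66.0 kN
V(x) = R_A - w * x = 66.0 - 22 * 4
= -22.0 kN

-22.0 kN


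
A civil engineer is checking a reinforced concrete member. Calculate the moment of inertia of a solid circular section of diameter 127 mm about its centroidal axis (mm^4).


r = d / 2 = 127 / 2 = 63.5 mm
I = pi * r^4 / 4 = pi * 63.5^4 / 4
= 12769820.2 mm^4

12769820.2 mm^4


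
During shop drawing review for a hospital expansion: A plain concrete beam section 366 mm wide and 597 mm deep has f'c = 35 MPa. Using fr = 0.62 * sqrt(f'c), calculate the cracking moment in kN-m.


fr = 0.62 * sqrt(35) = 0.62 * 5.9161 = 3.668 MPa
I = 366 * 597^3 / 12 = 6489673276.5 mm^4
y_t = 298.5 mm
M_cr = fr * I / y_t = 3.668 * 6489673276.5 / 298.5 N-mm
= 79.7451 kN-m

79.7451 kN-m


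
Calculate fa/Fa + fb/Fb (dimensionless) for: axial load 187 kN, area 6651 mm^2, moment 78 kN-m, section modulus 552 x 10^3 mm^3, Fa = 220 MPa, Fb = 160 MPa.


f_a = P / A = 187000.0 / 6651 = 28.1161 MPa
f_b = M / S = 78000000.0 / 552000.0 = 141.3043 MPa
Ratio = f_a / Fa + f_b / Fb
= 28.1161 / 220 + 141.3043 / 160
= 1.011 (dimensionless)

1.011 (dimensionless)


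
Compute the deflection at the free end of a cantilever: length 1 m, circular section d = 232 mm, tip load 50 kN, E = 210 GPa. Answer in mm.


I = pi * d^4 / 64 = pi * 232^4 / 64 = 142207282.79 mm^4
L = 1000.0 mm, P = 50000.0 N, E = 210000.0 MPa
delta = P * L^3 / (3 * E * I)
= 50000.0 * 1000.0^3 / (3 * 210000.0 * 142207282.79)
= 0.5581 mm

0.5581 mm


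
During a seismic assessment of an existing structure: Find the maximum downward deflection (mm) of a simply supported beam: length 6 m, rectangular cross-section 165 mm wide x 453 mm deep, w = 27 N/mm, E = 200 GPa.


I = 165 * 453^3 / 12 = 1278195558.75 mm^4
L = 6000.0 mm, w = 27 N/mm, E = 200000.0 MPa
delta = 5 * w * L^4 / (384 * E * I)
= 5 * 27 * 6000.0^4 / (384 * 200000.0 * 1278195558.75)
= 1.7823 mm

1.7823 mm


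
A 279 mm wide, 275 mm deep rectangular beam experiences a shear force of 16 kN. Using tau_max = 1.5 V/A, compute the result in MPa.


A = b * h = 279 * 275 = 76725 mm^2
V = 16 kN = 16000.0 N
tau_max = 1.5 * V / A = 1.5 * 16000.0 / 76725
= 0.3128 MPa

0.3128 MPa


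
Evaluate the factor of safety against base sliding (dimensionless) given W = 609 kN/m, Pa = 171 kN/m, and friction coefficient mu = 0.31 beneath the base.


Resisting force = mu * W = 0.31 * 609 = 188.79 kN/m
FOS = Resisting / Driving = 188.79 / 171
= 1.104 (dimensionless)

1.104 (dimensionless)


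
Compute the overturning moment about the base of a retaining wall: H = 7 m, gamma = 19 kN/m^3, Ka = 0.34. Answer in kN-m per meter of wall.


Pa = 0.5 * Ka * gamma * H^2
= 0.5 * 0.34 * 19 * 7^2
= 158.27 kN/m
Arm = H / 3 = 7 / 3 = 2.3333 m
Mo = Pa * arm = Pa * H / 3 = 158.27 * 7 / 3 = 369.2967 kN-m/m

369.2967 kN-m/m


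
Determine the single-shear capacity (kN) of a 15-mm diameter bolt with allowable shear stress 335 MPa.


A = pi * d^2 / 4 = pi * 15^2 / 4 = 176.7146 mm^2
V = f_v * A / 1000 = 335 * 176.7146 / 1000
= 59.1994 kN

59.1994 kN


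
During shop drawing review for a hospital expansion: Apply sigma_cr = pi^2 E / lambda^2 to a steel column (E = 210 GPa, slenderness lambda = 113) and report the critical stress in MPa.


sigma_cr = pi^2 * E / lambda^2
= 9.8696 * 210000.0 / 113^2
= 9.8696 * 210000.0 / 12769
= 162.3163 MPa

162.3163 MPa


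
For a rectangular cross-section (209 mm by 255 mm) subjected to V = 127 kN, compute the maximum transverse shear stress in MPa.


A = b * h = 209 * 255 = 53295 mm^2
V = 127 kN = 127000.0 N
tau_max = 1.5 * V / A = 1.5 * 127000.0 / 53295
= 3.5744 MPa

3.5744 MPa


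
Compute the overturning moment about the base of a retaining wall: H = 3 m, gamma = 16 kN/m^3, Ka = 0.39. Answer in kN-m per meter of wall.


Pa = 0.5 * Ka * gamma * H^2
= 0.5 * 0.39 * 16 * 3^2
= 28.08 kN/m
Arm = H / 3 = 3 / 3 = 1.0 m
Mo = Pa * arm = Pa * H / 3 = 28.08 * 3 / 3 = 28.08 kN-m/m

28.08 kN-m/m


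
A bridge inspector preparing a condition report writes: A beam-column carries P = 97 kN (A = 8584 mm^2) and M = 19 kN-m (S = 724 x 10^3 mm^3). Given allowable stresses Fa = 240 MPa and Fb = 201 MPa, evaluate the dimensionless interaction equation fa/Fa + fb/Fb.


f_a = P / A = 97000.0 / 8584 = 11.3001 MPa
f_b = M / S = 19000000.0 / 724000.0 = 26.2431 MPa
Ratio = f_a / Fa + f_b / Fb
= 11.3001 / 240 + 26.2431 / 201
= 0.1776 (dimensionless)

0.1776 (dimensionless)
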